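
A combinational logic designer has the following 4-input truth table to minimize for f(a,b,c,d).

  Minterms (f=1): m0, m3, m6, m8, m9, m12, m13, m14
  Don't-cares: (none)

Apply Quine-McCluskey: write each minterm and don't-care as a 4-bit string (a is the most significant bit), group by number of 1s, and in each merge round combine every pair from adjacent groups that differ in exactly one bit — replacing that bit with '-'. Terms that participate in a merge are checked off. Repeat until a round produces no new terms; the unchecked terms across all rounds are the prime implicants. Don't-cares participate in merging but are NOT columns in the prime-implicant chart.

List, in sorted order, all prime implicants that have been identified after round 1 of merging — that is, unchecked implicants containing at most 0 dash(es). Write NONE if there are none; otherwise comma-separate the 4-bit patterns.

0011

[col 0] 0000*, 0011, 0110*, 1000*, 1001*, 1100*, 1101*, 1110*
[col 1] -000, -110, 1-00*, 1-01*, 100-*, 11-0, 110-*
[col 2] 1-0-
Prime implicants: -000, -110, 0011, 1-0-, 11-0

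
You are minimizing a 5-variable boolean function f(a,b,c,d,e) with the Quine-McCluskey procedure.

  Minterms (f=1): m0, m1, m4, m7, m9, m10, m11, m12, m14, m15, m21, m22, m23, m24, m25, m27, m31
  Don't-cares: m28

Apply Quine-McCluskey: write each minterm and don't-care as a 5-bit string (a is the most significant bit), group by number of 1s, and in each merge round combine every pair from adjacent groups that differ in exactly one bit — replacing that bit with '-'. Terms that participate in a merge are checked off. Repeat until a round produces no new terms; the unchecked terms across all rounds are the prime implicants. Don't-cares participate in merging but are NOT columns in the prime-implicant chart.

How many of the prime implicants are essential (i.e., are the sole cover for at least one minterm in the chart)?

size-2^0 implicants → 00000(✓)  00001(✓)  00100(✓)  00111(✓)  01001(✓)  01010(✓)  01011(✓)  01100(✓)  01110(✓)  01111(✓)  10101(✓)  10110(✓)  10111(✓)  11000(✓)  11001(✓)  11011(✓)  11100(✓)  11111(✓)
size-2^1 implicants → -0111(✓)  -1001(✓)  -1011(✓)  -1100  -1111(✓)  0-001  0-100  0-111(✓)  00-00  0000-  01-10(✓)  01-11(✓)  010-1(✓)  0101-(✓)  011-0  0111-(✓)  1-111(✓)  101-1  1011-  11-00  11-11(✓)  110-1(✓)  1100-
size-2^2 implicants → --111  -1-11  -10-1  01-1-
Unchecked terms (primes): --111, -1-11, -10-1, -1100, 0-001, 0-100, 00-00, 0000-, 01-1-, 011-0, 101-1, 1011-, 11-00, 1100-
Minterm coverage:
  m0 ⊆ 00-00,0000-
  m1 ⊆ 0-001,0000-
  m4 ⊆ 0-100,00-00
  m7 ⊆ --111 [E]
  m9 ⊆ -10-1,0-001
  m10 ⊆ 01-1- [E]
  m11 ⊆ -1-11,-10-1,01-1-
  m12 ⊆ -1100,0-100,011-0
  m14 ⊆ 01-1-,011-0
  m15 ⊆ --111,-1-11,01-1-
  m21 ⊆ 101-1 [E]
  m22 ⊆ 1011- [E]
  m23 ⊆ --111,101-1,1011-
  m24 ⊆ 11-00,1100-
  m25 ⊆ -10-1,1100-
  m27 ⊆ -1-11,-10-1
  m31 ⊆ --111,-1-11
E = {--111, 01-1-, 101-1, 1011-}

4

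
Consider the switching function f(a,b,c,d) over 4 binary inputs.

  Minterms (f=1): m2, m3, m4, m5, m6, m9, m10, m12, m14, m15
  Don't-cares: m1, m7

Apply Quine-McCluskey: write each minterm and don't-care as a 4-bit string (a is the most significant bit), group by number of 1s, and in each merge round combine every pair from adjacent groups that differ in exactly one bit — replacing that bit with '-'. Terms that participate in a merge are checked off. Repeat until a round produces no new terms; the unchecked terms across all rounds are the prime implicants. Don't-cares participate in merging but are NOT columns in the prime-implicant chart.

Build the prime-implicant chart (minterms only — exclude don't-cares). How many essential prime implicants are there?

[col 0] 0001*, 0010*, 0011*, 0100*, 0101*, 0110*, 0111*, 1001*, 1010*, 1100*, 1110*, 1111*
[col 1] -001, -010*, -100*, -110*, -111*, 0-01*, 0-10*, 0-11*, 00-1*, 001-*, 01-0*, 01-1*, 010-*, 011-*, 1-10*, 11-0*, 111-*
[col 2] --10, -1-0, -11-, 0--1, 0-1-, 01--
Prime implicants: --10, -001, -1-0, -11-, 0--1, 0-1-, 01--
PI chart (minterm → PIs covering it):
  2 | --10,0-1-
  3 | 0--1,0-1-
  4 | -1-0,01--
  5 | 0--1,01--
  6 | --10,-1-0,-11-,0-1-,01--
  9 | -001  (sole → essential)
  10 | --10  (sole → essential)
  12 | -1-0  (sole → essential)
  14 | --10,-1-0,-11-
  15 | -11-  (sole → essential)
Essential prime implicants: --10, -001, -1-0, -11-

4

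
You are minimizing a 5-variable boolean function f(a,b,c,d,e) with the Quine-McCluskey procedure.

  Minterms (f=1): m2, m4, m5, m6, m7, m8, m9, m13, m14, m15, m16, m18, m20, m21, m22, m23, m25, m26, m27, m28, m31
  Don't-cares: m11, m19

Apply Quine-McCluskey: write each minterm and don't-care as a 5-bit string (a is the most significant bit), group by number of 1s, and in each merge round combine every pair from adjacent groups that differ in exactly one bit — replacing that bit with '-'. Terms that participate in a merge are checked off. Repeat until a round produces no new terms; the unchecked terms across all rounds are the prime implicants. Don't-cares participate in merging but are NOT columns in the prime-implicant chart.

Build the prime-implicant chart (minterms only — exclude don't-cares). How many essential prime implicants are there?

8

size-2^0 implicants → 00010(✓)  00100(✓)  00101(✓)  00110(✓)  00111(✓)  01000(✓)  01001(✓)  01011(✓)  01101(✓)  01110(✓)  01111(✓)  10000(✓)  10010(✓)  10011(✓)  10100(✓)  10101(✓)  10110(✓)  10111(✓)  11001(✓)  11010(✓)  11011(✓)  11100(✓)  11111(✓)
size-2^1 implicants → -0010(✓)  -0100(✓)  -0101(✓)  -0110(✓)  -0111(✓)  -1001(✓)  -1011(✓)  -1111(✓)  0-101(✓)  0-110(✓)  0-111(✓)  00-10(✓)  001-0(✓)  001-1(✓)  0010-(✓)  0011-(✓)  01-01(✓)  01-11(✓)  010-1(✓)  0100-  011-1(✓)  0111-(✓)  1-010(✓)  1-011(✓)  1-100  1-111(✓)  10-00(✓)  10-10(✓)  10-11(✓)  100-0(✓)  1001-(✓)  101-0(✓)  101-1(✓)  1010-(✓)  1011-(✓)  11-11(✓)  110-1(✓)  1101-(✓)
size-2^2 implicants → --111  -0-10  -01-0(✓)  -01-1(✓)  -010-(✓)  -011-(✓)  -1-11  -10-1  0-1-1  0-11-  001--(✓)  01--1  1--11  1-01-  10--0  10-1-  101--(✓)
size-2^3 implicants → -01--
Unchecked terms (primes): --111, -0-10, -01--, -1-11, -10-1, 0-1-1, 0-11-, 01--1, 0100-, 1--11, 1-01-, 1-100, 10--0, 10-1-
Minterm coverage:
  m2 ⊆ -0-10 [E]
  m4 ⊆ -01-- [E]
  m5 ⊆ -01--,0-1-1
  m6 ⊆ -0-10,-01--,0-11-
  m7 ⊆ --111,-01--,0-1-1,0-11-
  m8 ⊆ 0100- [E]
  m9 ⊆ -10-1,01--1,0100-
  m13 ⊆ 0-1-1,01--1
  m14 ⊆ 0-11- [E]
  m15 ⊆ --111,-1-11,0-1-1,0-11-,01--1
  m16 ⊆ 10--0 [E]
  m18 ⊆ -0-10,1-01-,10--0,10-1-
  m20 ⊆ -01--,1-100,10--0
  m21 ⊆ -01-- [E]
  m22 ⊆ -0-10,-01--,10--0,10-1-
  m23 ⊆ --111,-01--,1--11,10-1-
  m25 ⊆ -10-1 [E]
  m26 ⊆ 1-01- [E]
  m27 ⊆ -1-11,-10-1,1--11,1-01-
  m28 ⊆ 1-100 [E]
  m31 ⊆ --111,-1-11,1--11
E = {-0-10, -01--, -10-1, 0-11-, 0100-, 1-01-, 1-100, 10--0}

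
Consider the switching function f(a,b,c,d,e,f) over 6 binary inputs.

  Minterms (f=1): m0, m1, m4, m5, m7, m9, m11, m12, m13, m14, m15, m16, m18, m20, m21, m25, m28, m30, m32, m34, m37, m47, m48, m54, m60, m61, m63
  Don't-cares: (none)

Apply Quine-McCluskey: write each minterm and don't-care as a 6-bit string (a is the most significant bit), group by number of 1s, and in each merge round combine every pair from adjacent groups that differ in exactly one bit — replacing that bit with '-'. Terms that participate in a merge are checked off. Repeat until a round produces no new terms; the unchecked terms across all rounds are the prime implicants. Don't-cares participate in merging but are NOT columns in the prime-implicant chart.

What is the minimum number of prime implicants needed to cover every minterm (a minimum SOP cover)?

Round 0: 000000✓ 000001✓ 000100✓ 000101✓ 000111✓ 001001✓ 001011✓ 001100✓ 001101✓ 001110✓ 001111✓ 010000✓ 010010✓ 010100✓ 010101✓ 011001✓ 011100✓ 011110✓ 100000✓ 100010✓ 100101✓ 101111✓ 110000✓ 110110 111100✓ 111101✓ 111111✓
Round 1: -00000✓ -00101 -01111 -10000✓ -11100 0-0000✓ 0-0100✓ 0-0101✓ 0-1001 0-1100✓ 0-1110✓ 00-001✓ 00-100✓ 00-101✓ 00-111✓ 000-00✓ 000-01✓ 00000-✓ 0001-1✓ 00010-✓ 001-01✓ 001-11✓ 0010-1✓ 0011-0✓ 0011-1✓ 00110-✓ 00111-✓ 01-100✓ 010-00✓ 0100-0 01010-✓ 0111-0✓ 1-0000✓ 1-1111 1000-0 1111-1 11110-
Round 2: --0000 0--100 0-0-00 0-010- 0-11-0 00--01 00-1-1 00-10- 000-0- 001--1 0011--
PIs = {--0000, -00101, -01111, -11100, 0--100, 0-0-00, 0-010-, 0-1001, 0-11-0, 00--01, 00-1-1, 00-10-, 000-0-, 001--1, 0011--, 0100-0, 1-1111, 1000-0, 110110, 1111-1, 11110-}
Coverage chart:
  m0: --0000,0-0-00,000-0-
  m1: 00--01,000-0-
  m4: 0--100,0-0-00,0-010-,00-10-,000-0-
  m5: -00101,0-010-,00--01,00-1-1,00-10-,000-0-
  m7: 00-1-1 ←essential
  m9: 0-1001,00--01,001--1
  m11: 001--1 ←essential
  m12: 0--100,0-11-0,00-10-,0011--
  m13: 00--01,00-1-1,00-10-,001--1,0011--
  m14: 0-11-0,0011--
  m15: -01111,00-1-1,001--1,0011--
  m16: --0000,0-0-00,0100-0
  m18: 0100-0 ←essential
  m20: 0--100,0-0-00,0-010-
  m21: 0-010- ←essential
  m25: 0-1001 ←essential
  m28: -11100,0--100,0-11-0
  m30: 0-11-0 ←essential
  m32: --0000,1000-0
  m34: 1000-0 ←essential
  m37: -00101 ←essential
  m47: -01111,1-1111
  m48: --0000 ←essential
  m54: 110110 ←essential
  m60: -11100,11110-
  m61: 1111-1,11110-
  m63: 1-1111,1111-1
Essential: --0000, -00101, 0-010-, 0-1001, 0-11-0, 00-1-1, 001--1, 0100-0, 1000-0, 110110
Petrick residual → 00--01, 1-1111, 11110-
Min cover (13 terms): c'd'e'f' + b'c'de'f + a'c'de' + a'cd'e'f + a'cdf' + a'b'e'f + a'b'df + a'b'cf + a'bc'd'f' + acdef + ab'c'd'f' + abc'def' + abcde'

13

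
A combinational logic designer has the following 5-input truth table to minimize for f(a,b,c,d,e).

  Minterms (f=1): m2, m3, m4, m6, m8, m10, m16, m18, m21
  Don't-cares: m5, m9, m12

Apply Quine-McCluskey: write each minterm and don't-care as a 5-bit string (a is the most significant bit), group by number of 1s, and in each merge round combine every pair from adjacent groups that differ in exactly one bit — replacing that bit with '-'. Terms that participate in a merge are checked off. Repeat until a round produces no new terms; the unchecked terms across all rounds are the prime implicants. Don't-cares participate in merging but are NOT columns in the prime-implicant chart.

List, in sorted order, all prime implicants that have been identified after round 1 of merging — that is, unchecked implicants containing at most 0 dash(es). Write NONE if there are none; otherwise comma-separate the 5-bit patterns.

NONE

Round 0: 00010✓ 00011✓ 00100✓ 00101✓ 00110✓ 01000✓ 01001✓ 01010✓ 01100✓ 10000✓ 10010✓ 10101✓
Round 1: -0010 -0101 0-010 0-100 00-10 0001- 001-0 0010- 01-00 010-0 0100- 100-0
PIs = {-0010, -0101, 0-010, 0-100, 00-10, 0001-, 001-0, 0010-, 01-00, 010-0, 0100-, 100-0}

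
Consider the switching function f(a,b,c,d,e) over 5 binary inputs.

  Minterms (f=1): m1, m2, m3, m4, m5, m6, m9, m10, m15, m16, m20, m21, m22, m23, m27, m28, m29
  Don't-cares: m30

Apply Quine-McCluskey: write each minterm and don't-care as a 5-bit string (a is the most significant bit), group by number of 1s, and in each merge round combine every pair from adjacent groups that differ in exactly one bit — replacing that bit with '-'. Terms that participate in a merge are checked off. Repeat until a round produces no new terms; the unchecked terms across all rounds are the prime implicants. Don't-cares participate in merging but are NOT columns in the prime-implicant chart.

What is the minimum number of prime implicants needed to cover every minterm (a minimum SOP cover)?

10

size-2^0 implicants → 00001(✓)  00010(✓)  00011(✓)  00100(✓)  00101(✓)  00110(✓)  01001(✓)  01010(✓)  01111  10000(✓)  10100(✓)  10101(✓)  10110(✓)  10111(✓)  11011  11100(✓)  11101(✓)  11110(✓)
size-2^1 implicants → -0100(✓)  -0101(✓)  -0110(✓)  0-001  0-010  00-01  00-10  000-1  0001-  001-0(✓)  0010-(✓)  1-100(✓)  1-101(✓)  1-110(✓)  10-00  101-0(✓)  101-1(✓)  1010-(✓)  1011-(✓)  111-0(✓)  1110-(✓)
size-2^2 implicants → -01-0  -010-  1-1-0  1-10-  101--
Unchecked terms (primes): -01-0, -010-, 0-001, 0-010, 00-01, 00-10, 000-1, 0001-, 01111, 1-1-0, 1-10-, 10-00, 101--, 11011
Minterm coverage:
  m1 ⊆ 0-001,00-01,000-1
  m2 ⊆ 0-010,00-10,0001-
  m3 ⊆ 000-1,0001-
  m4 ⊆ -01-0,-010-
  m5 ⊆ -010-,00-01
  m6 ⊆ -01-0,00-10
  m9 ⊆ 0-001 [E]
  m10 ⊆ 0-010 [E]
  m15 ⊆ 01111 [E]
  m16 ⊆ 10-00 [E]
  m20 ⊆ -01-0,-010-,1-1-0,1-10-,10-00,101--
  m21 ⊆ -010-,1-10-,101--
  m22 ⊆ -01-0,1-1-0,101--
  m23 ⊆ 101-- [E]
  m27 ⊆ 11011 [E]
  m28 ⊆ 1-1-0,1-10-
  m29 ⊆ 1-10- [E]
E = {0-001, 0-010, 01111, 1-10-, 10-00, 101--, 11011}
Petrick residual → -01-0, -010-, 000-1
Cover = b'ce' + b'cd' + a'c'd'e + a'c'de' + a'b'c'e + a'bcde + acd' + ab'd'e' + ab'c + abc'de  |cover|=10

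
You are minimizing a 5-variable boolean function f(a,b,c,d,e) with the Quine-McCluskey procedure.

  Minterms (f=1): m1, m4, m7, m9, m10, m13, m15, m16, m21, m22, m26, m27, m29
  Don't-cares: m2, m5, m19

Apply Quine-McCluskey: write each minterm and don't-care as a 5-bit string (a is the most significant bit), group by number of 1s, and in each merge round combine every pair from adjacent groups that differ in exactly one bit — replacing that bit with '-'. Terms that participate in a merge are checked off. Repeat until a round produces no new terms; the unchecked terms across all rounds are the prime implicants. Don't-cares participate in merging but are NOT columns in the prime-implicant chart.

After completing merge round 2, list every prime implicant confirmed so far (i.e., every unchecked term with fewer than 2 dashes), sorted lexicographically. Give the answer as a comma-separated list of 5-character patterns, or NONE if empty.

size-2^0 implicants → 00001(✓)  00010(✓)  00100(✓)  00101(✓)  00111(✓)  01001(✓)  01010(✓)  01101(✓)  01111(✓)  10000  10011(✓)  10101(✓)  10110  11010(✓)  11011(✓)  11101(✓)
size-2^1 implicants → -0101(✓)  -1010  -1101(✓)  0-001(✓)  0-010  0-101(✓)  0-111(✓)  00-01(✓)  001-1(✓)  0010-  01-01(✓)  011-1(✓)  1-011  1-101(✓)  1101-
size-2^2 implicants → --101  0--01  0-1-1
Unchecked terms (primes): --101, -1010, 0--01, 0-010, 0-1-1, 0010-, 1-011, 10000, 10110, 1101-

-1010, 0-010, 0010-, 1-011, 10000, 10110, 1101-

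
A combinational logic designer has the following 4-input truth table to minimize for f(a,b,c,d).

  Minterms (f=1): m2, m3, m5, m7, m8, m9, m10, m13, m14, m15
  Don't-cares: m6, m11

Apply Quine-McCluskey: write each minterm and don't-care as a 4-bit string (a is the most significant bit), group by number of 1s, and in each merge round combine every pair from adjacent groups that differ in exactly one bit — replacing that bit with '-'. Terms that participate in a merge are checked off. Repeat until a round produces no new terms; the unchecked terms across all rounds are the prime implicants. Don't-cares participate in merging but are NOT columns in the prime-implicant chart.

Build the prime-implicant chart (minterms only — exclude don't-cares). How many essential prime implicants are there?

3

Round 0: 0010✓ 0011✓ 0101✓ 0110✓ 0111✓ 1000✓ 1001✓ 1010✓ 1011✓ 1101✓ 1110✓ 1111✓
Round 1: -010✓ -011✓ -101✓ -110✓ -111✓ 0-10✓ 0-11✓ 001-✓ 01-1✓ 011-✓ 1-01✓ 1-10✓ 1-11✓ 10-0✓ 10-1✓ 100-✓ 101-✓ 11-1✓ 111-✓
Round 2: --10✓ --11✓ -01-✓ -1-1 -11-✓ 0-1-✓ 1--1 1-1-✓ 10--
Round 3: --1-
PIs = {--1-, -1-1, 1--1, 10--}
Coverage chart:
  m2: --1- ←essential
  m3: --1- ←essential
  m5: -1-1 ←essential
  m7: --1-,-1-1
  m8: 10-- ←essential
  m9: 1--1,10--
  m10: --1-,10--
  m13: -1-1,1--1
  m14: --1- ←essential
  m15: --1-,-1-1,1--1
Essential: --1-, -1-1, 10--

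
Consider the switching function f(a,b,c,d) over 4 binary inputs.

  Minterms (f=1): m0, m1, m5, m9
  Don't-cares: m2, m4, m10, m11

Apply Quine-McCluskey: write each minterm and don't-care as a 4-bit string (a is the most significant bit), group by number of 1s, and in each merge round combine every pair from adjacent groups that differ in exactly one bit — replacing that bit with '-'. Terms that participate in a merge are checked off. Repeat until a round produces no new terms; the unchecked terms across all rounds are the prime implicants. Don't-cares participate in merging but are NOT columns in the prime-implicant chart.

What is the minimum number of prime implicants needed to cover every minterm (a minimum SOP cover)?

2

[col 0] 0000*, 0001*, 0010*, 0100*, 0101*, 1001*, 1010*, 1011*
[col 1] -001, -010, 0-00*, 0-01*, 00-0, 000-*, 010-*, 10-1, 101-
[col 2] 0-0-
Prime implicants: -001, -010, 0-0-, 00-0, 10-1, 101-
PI chart (minterm → PIs covering it):
  0 | 0-0-,00-0
  1 | -001,0-0-
  5 | 0-0-  (sole → essential)
  9 | -001,10-1
Essential prime implicants: 0-0-
Petrick residual → -001
Minimum SOP uses 2 PIs: b'c'd + a'c'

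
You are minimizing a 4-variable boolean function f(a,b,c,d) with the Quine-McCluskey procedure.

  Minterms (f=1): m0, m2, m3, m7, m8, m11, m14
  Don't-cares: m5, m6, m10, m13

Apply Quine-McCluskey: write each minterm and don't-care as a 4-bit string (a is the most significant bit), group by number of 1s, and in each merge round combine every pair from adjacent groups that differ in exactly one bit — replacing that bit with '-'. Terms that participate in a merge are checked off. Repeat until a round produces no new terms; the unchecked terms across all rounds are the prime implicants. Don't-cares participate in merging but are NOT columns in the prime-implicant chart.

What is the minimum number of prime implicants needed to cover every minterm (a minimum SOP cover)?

[col 0] 0000*, 0010*, 0011*, 0101*, 0110*, 0111*, 1000*, 1010*, 1011*, 1101*, 1110*
[col 1] -000*, -010*, -011*, -101, -110*, 0-10*, 0-11*, 00-0*, 001-*, 01-1, 011-*, 1-10*, 10-0*, 101-*
[col 2] --10, -0-0, -01-, 0-1-
Prime implicants: --10, -0-0, -01-, -101, 0-1-, 01-1
PI chart (minterm → PIs covering it):
  0 | -0-0  (sole → essential)
  2 | --10,-0-0,-01-,0-1-
  3 | -01-,0-1-
  7 | 0-1-,01-1
  8 | -0-0  (sole → essential)
  11 | -01-  (sole → essential)
  14 | --10  (sole → essential)
Essential prime implicants: --10, -0-0, -01-
Petrick residual → 0-1-
Minimum SOP uses 4 PIs: cd' + b'd' + b'c + a'c

4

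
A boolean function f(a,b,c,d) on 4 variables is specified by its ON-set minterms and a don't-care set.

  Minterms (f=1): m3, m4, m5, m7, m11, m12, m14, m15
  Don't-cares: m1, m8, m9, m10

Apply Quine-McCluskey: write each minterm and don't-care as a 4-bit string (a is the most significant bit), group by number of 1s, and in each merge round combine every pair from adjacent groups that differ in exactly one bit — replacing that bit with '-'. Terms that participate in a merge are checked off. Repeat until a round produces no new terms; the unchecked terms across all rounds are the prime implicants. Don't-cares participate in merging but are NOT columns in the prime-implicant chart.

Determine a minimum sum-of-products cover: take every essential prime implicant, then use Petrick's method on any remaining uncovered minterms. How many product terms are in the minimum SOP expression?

size-2^0 implicants → 0001(✓)  0011(✓)  0100(✓)  0101(✓)  0111(✓)  1000(✓)  1001(✓)  1010(✓)  1011(✓)  1100(✓)  1110(✓)  1111(✓)
size-2^1 implicants → -001(✓)  -011(✓)  -100  -111(✓)  0-01(✓)  0-11(✓)  00-1(✓)  01-1(✓)  010-  1-00(✓)  1-10(✓)  1-11(✓)  10-0(✓)  10-1(✓)  100-(✓)  101-(✓)  11-0(✓)  111-(✓)
size-2^2 implicants → --11  -0-1  0--1  1--0  1-1-  10--
Unchecked terms (primes): --11, -0-1, -100, 0--1, 010-, 1--0, 1-1-, 10--
Minterm coverage:
  m3 ⊆ --11,-0-1,0--1
  m4 ⊆ -100,010-
  m5 ⊆ 0--1,010-
  m7 ⊆ --11,0--1
  m11 ⊆ --11,-0-1,1-1-,10--
  m12 ⊆ -100,1--0
  m14 ⊆ 1--0,1-1-
  m15 ⊆ --11,1-1-
(no essential prime implicants)
Petrick residual → --11, 010-, 1--0
Cover = cd + a'bc' + ad'  |cover|=3

3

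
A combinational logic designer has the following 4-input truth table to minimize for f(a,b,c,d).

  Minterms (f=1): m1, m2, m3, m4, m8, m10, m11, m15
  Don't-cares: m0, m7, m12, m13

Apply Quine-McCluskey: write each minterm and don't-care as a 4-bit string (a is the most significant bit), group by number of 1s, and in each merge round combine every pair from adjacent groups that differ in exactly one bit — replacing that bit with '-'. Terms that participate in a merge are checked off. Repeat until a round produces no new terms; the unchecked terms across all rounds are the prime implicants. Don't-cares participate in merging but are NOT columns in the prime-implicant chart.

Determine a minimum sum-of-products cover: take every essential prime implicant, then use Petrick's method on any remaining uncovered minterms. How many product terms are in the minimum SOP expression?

Round 0: 0000✓ 0001✓ 0010✓ 0011✓ 0100✓ 0111✓ 1000✓ 1010✓ 1011✓ 1100✓ 1101✓ 1111✓
Round 1: -000✓ -010✓ -011✓ -100✓ -111✓ 0-00✓ 0-11✓ 00-0✓ 00-1✓ 000-✓ 001-✓ 1-00✓ 1-11✓ 10-0✓ 101-✓ 11-1 110-
Round 2: --00 --11 -0-0 -01- 00--
PIs = {--00, --11, -0-0, -01-, 00--, 11-1, 110-}
Coverage chart:
  m1: 00-- ←essential
  m2: -0-0,-01-,00--
  m3: --11,-01-,00--
  m4: --00 ←essential
  m8: --00,-0-0
  m10: -0-0,-01-
  m11: --11,-01-
  m15: --11,11-1
Essential: --00, 00--
Petrick residual → --11, -0-0
Min cover (4 terms): c'd' + cd + b'd' + a'b'

4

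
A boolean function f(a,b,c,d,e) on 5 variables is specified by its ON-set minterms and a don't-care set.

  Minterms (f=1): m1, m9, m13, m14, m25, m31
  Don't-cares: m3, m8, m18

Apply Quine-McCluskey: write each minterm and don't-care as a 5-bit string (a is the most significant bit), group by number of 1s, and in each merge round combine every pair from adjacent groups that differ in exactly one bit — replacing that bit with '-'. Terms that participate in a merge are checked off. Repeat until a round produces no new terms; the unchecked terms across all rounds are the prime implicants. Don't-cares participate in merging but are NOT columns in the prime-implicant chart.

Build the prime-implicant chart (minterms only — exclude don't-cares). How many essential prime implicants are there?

size-2^0 implicants → 00001(✓)  00011(✓)  01000(✓)  01001(✓)  01101(✓)  01110  10010  11001(✓)  11111
size-2^1 implicants → -1001  0-001  000-1  01-01  0100-
Unchecked terms (primes): -1001, 0-001, 000-1, 01-01, 0100-, 01110, 10010, 11111
Minterm coverage:
  m1 ⊆ 0-001,000-1
  m9 ⊆ -1001,0-001,01-01,0100-
  m13 ⊆ 01-01 [E]
  m14 ⊆ 01110 [E]
  m25 ⊆ -1001 [E]
  m31 ⊆ 11111 [E]
E = {-1001, 01-01, 01110, 11111}

4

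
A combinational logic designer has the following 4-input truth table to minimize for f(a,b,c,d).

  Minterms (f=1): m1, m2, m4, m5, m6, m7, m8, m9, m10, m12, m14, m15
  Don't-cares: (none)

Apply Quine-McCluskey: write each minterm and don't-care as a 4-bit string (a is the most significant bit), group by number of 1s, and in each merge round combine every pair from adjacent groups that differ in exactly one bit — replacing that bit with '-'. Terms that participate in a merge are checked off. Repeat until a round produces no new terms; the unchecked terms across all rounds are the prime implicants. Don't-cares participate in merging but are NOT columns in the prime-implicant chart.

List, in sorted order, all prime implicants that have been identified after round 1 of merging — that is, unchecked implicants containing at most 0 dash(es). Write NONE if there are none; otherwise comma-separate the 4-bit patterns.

Round 0: 0001✓ 0010✓ 0100✓ 0101✓ 0110✓ 0111✓ 1000✓ 1001✓ 1010✓ 1100✓ 1110✓ 1111✓
Round 1: -001 -010✓ -100✓ -110✓ -111✓ 0-01 0-10✓ 01-0✓ 01-1✓ 010-✓ 011-✓ 1-00✓ 1-10✓ 10-0✓ 100- 11-0✓ 111-✓
Round 2: --10 -1-0 -11- 01-- 1--0
PIs = {--10, -001, -1-0, -11-, 0-01, 01--, 1--0, 100-}

NONE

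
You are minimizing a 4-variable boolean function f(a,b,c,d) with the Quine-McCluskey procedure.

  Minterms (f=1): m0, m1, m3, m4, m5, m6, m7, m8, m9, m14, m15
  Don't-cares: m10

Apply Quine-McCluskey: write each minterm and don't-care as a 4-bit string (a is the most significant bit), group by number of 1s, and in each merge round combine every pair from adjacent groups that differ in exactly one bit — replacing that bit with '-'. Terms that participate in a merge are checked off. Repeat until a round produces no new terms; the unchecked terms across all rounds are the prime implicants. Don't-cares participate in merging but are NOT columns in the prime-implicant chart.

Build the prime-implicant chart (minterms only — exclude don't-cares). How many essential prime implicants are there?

size-2^0 implicants → 0000(✓)  0001(✓)  0011(✓)  0100(✓)  0101(✓)  0110(✓)  0111(✓)  1000(✓)  1001(✓)  1010(✓)  1110(✓)  1111(✓)
size-2^1 implicants → -000(✓)  -001(✓)  -110(✓)  -111(✓)  0-00(✓)  0-01(✓)  0-11(✓)  00-1(✓)  000-(✓)  01-0(✓)  01-1(✓)  010-(✓)  011-(✓)  1-10  10-0  100-(✓)  111-(✓)
size-2^2 implicants → -00-  -11-  0--1  0-0-  01--
Unchecked terms (primes): -00-, -11-, 0--1, 0-0-, 01--, 1-10, 10-0
Minterm coverage:
  m0 ⊆ -00-,0-0-
  m1 ⊆ -00-,0--1,0-0-
  m3 ⊆ 0--1 [E]
  m4 ⊆ 0-0-,01--
  m5 ⊆ 0--1,0-0-,01--
  m6 ⊆ -11-,01--
  m7 ⊆ -11-,0--1,01--
  m8 ⊆ -00-,10-0
  m9 ⊆ -00- [E]
  m14 ⊆ -11-,1-10
  m15 ⊆ -11- [E]
E = {-00-, -11-, 0--1}

3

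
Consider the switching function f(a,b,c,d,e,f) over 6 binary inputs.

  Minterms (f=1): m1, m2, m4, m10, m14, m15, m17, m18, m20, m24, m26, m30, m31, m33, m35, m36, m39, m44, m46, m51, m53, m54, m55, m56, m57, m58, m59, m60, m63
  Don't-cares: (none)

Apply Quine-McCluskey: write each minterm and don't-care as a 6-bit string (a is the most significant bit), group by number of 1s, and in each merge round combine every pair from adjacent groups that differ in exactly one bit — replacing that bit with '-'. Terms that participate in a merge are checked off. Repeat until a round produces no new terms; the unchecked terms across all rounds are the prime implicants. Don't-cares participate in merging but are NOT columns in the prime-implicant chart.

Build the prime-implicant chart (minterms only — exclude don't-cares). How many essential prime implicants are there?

[col 0] 000001*, 000010*, 000100*, 001010*, 001110*, 001111*, 010001*, 010010*, 010100*, 011000*, 011010*, 011110*, 011111*, 100001*, 100011*, 100100*, 100111*, 101100*, 101110*, 110011*, 110101*, 110110*, 110111*, 111000*, 111001*, 111010*, 111011*, 111100*, 111111*
[col 1] -00001, -00100, -01110, -11000*, -11010*, -11111, 0-0001, 0-0010*, 0-0100, 0-1010*, 0-1110*, 0-1111*, 00-010*, 001-10*, 00111-*, 01-010*, 011-10*, 0110-0*, 01111-*, 1-0011*, 1-0111*, 1-1100, 10-100, 100-11*, 1000-1, 1011-0, 11-011*, 11-111*, 110-11*, 1101-1, 11011-, 111-00, 111-11*, 1110-0*, 1110-1*, 11100-*, 11101-*
[col 2] -110-0, 0--010, 0-1-10, 0-111-, 1-0-11, 11--11, 1110--
Prime implicants: -00001, -00100, -01110, -110-0, -11111, 0--010, 0-0001, 0-0100, 0-1-10, 0-111-, 1-0-11, 1-1100, 10-100, 1000-1, 1011-0, 11--11, 1101-1, 11011-, 111-00, 1110--
PI chart (minterm → PIs covering it):
  1 | -00001,0-0001
  2 | 0--010  (sole → essential)
  4 | -00100,0-0100
  10 | 0--010,0-1-10
  14 | -01110,0-1-10,0-111-
  15 | 0-111-  (sole → essential)
  17 | 0-0001  (sole → essential)
  18 | 0--010  (sole → essential)
  20 | 0-0100  (sole → essential)
  24 | -110-0  (sole → essential)
  26 | -110-0,0--010,0-1-10
  30 | 0-1-10,0-111-
  31 | -11111,0-111-
  33 | -00001,1000-1
  35 | 1-0-11,1000-1
  36 | -00100,10-100
  39 | 1-0-11  (sole → essential)
  44 | 1-1100,10-100,1011-0
  46 | -01110,1011-0
  51 | 1-0-11,11--11
  53 | 1101-1  (sole → essential)
  54 | 11011-  (sole → essential)
  55 | 1-0-11,11--11,1101-1,11011-
  56 | -110-0,111-00,1110--
  57 | 1110--  (sole → essential)
  58 | -110-0,1110--
  59 | 11--11,1110--
  60 | 1-1100,111-00
  63 | -11111,11--11
Essential prime implicants: -110-0, 0--010, 0-0001, 0-0100, 0-111-, 1-0-11, 1101-1, 11011-, 1110--

9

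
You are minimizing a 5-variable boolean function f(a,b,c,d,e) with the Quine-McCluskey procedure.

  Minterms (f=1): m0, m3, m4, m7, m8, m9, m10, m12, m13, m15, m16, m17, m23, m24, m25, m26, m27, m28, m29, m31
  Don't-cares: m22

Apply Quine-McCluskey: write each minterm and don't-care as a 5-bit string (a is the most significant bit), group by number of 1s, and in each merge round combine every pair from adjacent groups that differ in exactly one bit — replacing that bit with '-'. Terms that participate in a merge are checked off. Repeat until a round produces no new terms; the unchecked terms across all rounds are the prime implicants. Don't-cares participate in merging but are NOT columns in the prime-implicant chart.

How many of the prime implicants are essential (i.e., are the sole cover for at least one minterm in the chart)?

size-2^0 implicants → 00000(✓)  00011(✓)  00100(✓)  00111(✓)  01000(✓)  01001(✓)  01010(✓)  01100(✓)  01101(✓)  01111(✓)  10000(✓)  10001(✓)  10110(✓)  10111(✓)  11000(✓)  11001(✓)  11010(✓)  11011(✓)  11100(✓)  11101(✓)  11111(✓)
size-2^1 implicants → -0000(✓)  -0111(✓)  -1000(✓)  -1001(✓)  -1010(✓)  -1100(✓)  -1101(✓)  -1111(✓)  0-000(✓)  0-100(✓)  0-111(✓)  00-00(✓)  00-11  01-00(✓)  01-01(✓)  010-0(✓)  0100-(✓)  011-1(✓)  0110-(✓)  1-000(✓)  1-001(✓)  1-111(✓)  1000-(✓)  1011-  11-00(✓)  11-01(✓)  11-11(✓)  110-0(✓)  110-1(✓)  1100-(✓)  1101-(✓)  111-1(✓)  1110-(✓)
size-2^2 implicants → --000  --111  -1-00(✓)  -1-01(✓)  -10-0  -100-(✓)  -11-1  -110-(✓)  0--00  01-0-(✓)  1-00-  11--1  11-0-(✓)  110--
size-2^3 implicants → -1-0-
Unchecked terms (primes): --000, --111, -1-0-, -10-0, -11-1, 0--00, 00-11, 1-00-, 1011-, 11--1, 110--
Minterm coverage:
  m0 ⊆ --000,0--00
  m3 ⊆ 00-11 [E]
  m4 ⊆ 0--00 [E]
  m7 ⊆ --111,00-11
  m8 ⊆ --000,-1-0-,-10-0,0--00
  m9 ⊆ -1-0- [E]
  m10 ⊆ -10-0 [E]
  m12 ⊆ -1-0-,0--00
  m13 ⊆ -1-0-,-11-1
  m15 ⊆ --111,-11-1
  m16 ⊆ --000,1-00-
  m17 ⊆ 1-00- [E]
  m23 ⊆ --111,1011-
  m24 ⊆ --000,-1-0-,-10-0,1-00-,110--
  m25 ⊆ -1-0-,1-00-,11--1,110--
  m26 ⊆ -10-0,110--
  m27 ⊆ 11--1,110--
  m28 ⊆ -1-0- [E]
  m29 ⊆ -1-0-,-11-1,11--1
  m31 ⊆ --111,-11-1,11--1
E = {-1-0-, -10-0, 0--00, 00-11, 1-00-}

5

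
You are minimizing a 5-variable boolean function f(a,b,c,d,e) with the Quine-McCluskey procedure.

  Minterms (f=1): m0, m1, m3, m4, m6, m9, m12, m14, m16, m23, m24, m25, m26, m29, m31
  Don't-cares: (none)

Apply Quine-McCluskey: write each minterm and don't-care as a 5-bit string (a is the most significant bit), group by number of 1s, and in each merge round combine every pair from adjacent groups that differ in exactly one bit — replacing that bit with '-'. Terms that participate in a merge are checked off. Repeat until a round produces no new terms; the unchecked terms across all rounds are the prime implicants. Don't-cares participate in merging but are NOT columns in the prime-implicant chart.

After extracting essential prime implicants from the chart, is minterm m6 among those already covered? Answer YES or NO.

Round 0: 00000✓ 00001✓ 00011✓ 00100✓ 00110✓ 01001✓ 01100✓ 01110✓ 10000✓ 10111✓ 11000✓ 11001✓ 11010✓ 11101✓ 11111✓
Round 1: -0000 -1001 0-001 0-100✓ 0-110✓ 00-00 000-1 0000- 001-0✓ 011-0✓ 1-000 1-111 11-01 110-0 1100- 111-1
Round 2: 0-1-0
PIs = {-0000, -1001, 0-001, 0-1-0, 00-00, 000-1, 0000-, 1-000, 1-111, 11-01, 110-0, 1100-, 111-1}
Coverage chart:
  m0: -0000,00-00,0000-
  m1: 0-001,000-1,0000-
  m3: 000-1 ←essential
  m4: 0-1-0,00-00
  m6: 0-1-0 ←essential
  m9: -1001,0-001
  m12: 0-1-0 ←essential
  m14: 0-1-0 ←essential
  m16: -0000,1-000
  m23: 1-111 ←essential
  m24: 1-000,110-0,1100-
  m25: -1001,11-01,1100-
  m26: 110-0 ←essential
  m29: 11-01,111-1
  m31: 1-111,111-1
Essential: 0-1-0, 000-1, 1-111, 110-0

YES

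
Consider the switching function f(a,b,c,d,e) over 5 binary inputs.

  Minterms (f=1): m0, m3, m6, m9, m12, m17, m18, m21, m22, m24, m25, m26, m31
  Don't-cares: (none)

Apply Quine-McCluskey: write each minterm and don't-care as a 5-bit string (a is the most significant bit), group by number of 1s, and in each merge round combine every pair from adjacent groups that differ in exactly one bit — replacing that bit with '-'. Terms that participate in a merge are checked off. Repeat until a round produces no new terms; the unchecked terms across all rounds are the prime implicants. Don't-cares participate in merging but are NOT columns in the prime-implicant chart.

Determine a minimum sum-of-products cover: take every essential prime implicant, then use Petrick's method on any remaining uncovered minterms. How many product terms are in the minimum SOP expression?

9

Round 0: 00000 00011 00110✓ 01001✓ 01100 10001✓ 10010✓ 10101✓ 10110✓ 11000✓ 11001✓ 11010✓ 11111
Round 1: -0110 -1001 1-001 1-010 10-01 10-10 110-0 1100-
PIs = {-0110, -1001, 00000, 00011, 01100, 1-001, 1-010, 10-01, 10-10, 110-0, 1100-, 11111}
Coverage chart:
  m0: 00000 ←essential
  m3: 00011 ←essential
  m6: -0110 ←essential
  m9: -1001 ←essential
  m12: 01100 ←essential
  m17: 1-001,10-01
  m18: 1-010,10-10
  m21: 10-01 ←essential
  m22: -0110,10-10
  m24: 110-0,1100-
  m25: -1001,1-001,1100-
  m26: 1-010,110-0
  m31: 11111 ←essential
Essential: -0110, -1001, 00000, 00011, 01100, 10-01, 11111
Petrick residual → 1-010, 110-0
Min cover (9 terms): b'cde' + bc'd'e + a'b'c'd'e' + a'b'c'de + a'bcd'e' + ac'de' + ab'd'e + abc'e' + abcde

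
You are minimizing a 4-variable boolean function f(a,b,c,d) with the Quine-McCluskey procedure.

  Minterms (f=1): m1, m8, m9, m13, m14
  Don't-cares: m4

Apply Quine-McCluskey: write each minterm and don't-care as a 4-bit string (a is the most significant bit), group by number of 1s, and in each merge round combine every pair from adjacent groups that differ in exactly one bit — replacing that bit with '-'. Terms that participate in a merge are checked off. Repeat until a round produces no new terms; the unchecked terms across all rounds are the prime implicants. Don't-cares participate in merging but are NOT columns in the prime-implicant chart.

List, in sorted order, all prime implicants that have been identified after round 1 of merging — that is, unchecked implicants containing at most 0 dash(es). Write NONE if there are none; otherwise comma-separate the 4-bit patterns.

[col 0] 0001*, 0100, 1000*, 1001*, 1101*, 1110
[col 1] -001, 1-01, 100-
Prime implicants: -001, 0100, 1-01, 100-, 1110

0100, 1110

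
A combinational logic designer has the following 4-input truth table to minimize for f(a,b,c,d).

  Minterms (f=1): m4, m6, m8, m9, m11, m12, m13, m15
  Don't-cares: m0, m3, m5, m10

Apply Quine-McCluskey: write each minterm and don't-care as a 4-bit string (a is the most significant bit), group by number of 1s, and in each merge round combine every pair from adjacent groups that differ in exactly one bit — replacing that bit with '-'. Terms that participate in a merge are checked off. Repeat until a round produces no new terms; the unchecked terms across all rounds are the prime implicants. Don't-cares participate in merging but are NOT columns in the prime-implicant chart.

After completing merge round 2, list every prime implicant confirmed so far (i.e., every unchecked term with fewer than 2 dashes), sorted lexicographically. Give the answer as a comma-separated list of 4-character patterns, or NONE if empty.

size-2^0 implicants → 0000(✓)  0011(✓)  0100(✓)  0101(✓)  0110(✓)  1000(✓)  1001(✓)  1010(✓)  1011(✓)  1100(✓)  1101(✓)  1111(✓)
size-2^1 implicants → -000(✓)  -011  -100(✓)  -101(✓)  0-00(✓)  01-0  010-(✓)  1-00(✓)  1-01(✓)  1-11(✓)  10-0(✓)  10-1(✓)  100-(✓)  101-(✓)  11-1(✓)  110-(✓)
size-2^2 implicants → --00  -10-  1--1  1-0-  10--
Unchecked terms (primes): --00, -011, -10-, 01-0, 1--1, 1-0-, 10--

-011, 01-0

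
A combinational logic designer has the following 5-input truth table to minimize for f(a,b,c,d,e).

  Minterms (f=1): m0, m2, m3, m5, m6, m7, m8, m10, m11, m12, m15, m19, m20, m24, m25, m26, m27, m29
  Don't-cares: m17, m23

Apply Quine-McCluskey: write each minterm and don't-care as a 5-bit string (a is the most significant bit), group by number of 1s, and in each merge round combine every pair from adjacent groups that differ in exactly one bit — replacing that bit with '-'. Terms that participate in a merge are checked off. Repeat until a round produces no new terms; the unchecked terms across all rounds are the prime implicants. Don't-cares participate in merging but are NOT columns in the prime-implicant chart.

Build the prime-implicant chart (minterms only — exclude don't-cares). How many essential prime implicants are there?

7

Round 0: 00000✓ 00010✓ 00011✓ 00101✓ 00110✓ 00111✓ 01000✓ 01010✓ 01011✓ 01100✓ 01111✓ 10001✓ 10011✓ 10100 10111✓ 11000✓ 11001✓ 11010✓ 11011✓ 11101✓
Round 1: -0011✓ -0111✓ -1000✓ -1010✓ -1011✓ 0-000✓ 0-010✓ 0-011✓ 0-111✓ 00-10✓ 00-11✓ 000-0✓ 0001-✓ 001-1 0011-✓ 01-00 01-11✓ 010-0✓ 0101-✓ 1-001✓ 1-011✓ 10-11✓ 100-1✓ 11-01 110-0✓ 110-1✓ 1100-✓ 1101-✓
Round 2: --011 -0-11 -10-0 -101- 0--11 0-0-0 0-01- 00-1- 1-0-1 110--
PIs = {--011, -0-11, -10-0, -101-, 0--11, 0-0-0, 0-01-, 00-1-, 001-1, 01-00, 1-0-1, 10100, 11-01, 110--}
Coverage chart:
  m0: 0-0-0 ←essential
  m2: 0-0-0,0-01-,00-1-
  m3: --011,-0-11,0--11,0-01-,00-1-
  m5: 001-1 ←essential
  m6: 00-1- ←essential
  m7: -0-11,0--11,00-1-,001-1
  m8: -10-0,0-0-0,01-00
  m10: -10-0,-101-,0-0-0,0-01-
  m11: --011,-101-,0--11,0-01-
  m12: 01-00 ←essential
  m15: 0--11 ←essential
  m19: --011,-0-11,1-0-1
  m20: 10100 ←essential
  m24: -10-0,110--
  m25: 1-0-1,11-01,110--
  m26: -10-0,-101-,110--
  m27: --011,-101-,1-0-1,110--
  m29: 11-01 ←essential
Essential: 0--11, 0-0-0, 00-1-, 001-1, 01-00, 10100, 11-01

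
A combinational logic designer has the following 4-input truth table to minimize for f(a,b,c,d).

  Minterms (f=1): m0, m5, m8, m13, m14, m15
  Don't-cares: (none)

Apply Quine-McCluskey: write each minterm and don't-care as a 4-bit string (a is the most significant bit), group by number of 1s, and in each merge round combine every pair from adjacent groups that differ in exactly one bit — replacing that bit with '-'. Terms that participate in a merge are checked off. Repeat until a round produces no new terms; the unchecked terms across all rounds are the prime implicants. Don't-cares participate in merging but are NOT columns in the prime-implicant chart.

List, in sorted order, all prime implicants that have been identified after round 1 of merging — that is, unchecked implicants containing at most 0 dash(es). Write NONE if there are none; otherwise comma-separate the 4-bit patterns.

[col 0] 0000*, 0101*, 1000*, 1101*, 1110*, 1111*
[col 1] -000, -101, 11-1, 111-
Prime implicants: -000, -101, 11-1, 111-

NONE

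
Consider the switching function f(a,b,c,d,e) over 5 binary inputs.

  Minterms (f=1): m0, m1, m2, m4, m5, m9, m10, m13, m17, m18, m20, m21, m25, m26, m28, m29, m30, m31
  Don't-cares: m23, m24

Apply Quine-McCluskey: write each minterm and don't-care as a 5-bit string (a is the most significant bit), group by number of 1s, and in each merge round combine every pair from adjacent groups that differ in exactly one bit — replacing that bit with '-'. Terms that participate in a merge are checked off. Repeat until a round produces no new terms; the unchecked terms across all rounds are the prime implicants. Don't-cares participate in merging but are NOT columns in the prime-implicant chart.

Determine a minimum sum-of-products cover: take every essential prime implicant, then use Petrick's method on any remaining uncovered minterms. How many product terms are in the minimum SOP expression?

size-2^0 implicants → 00000(✓)  00001(✓)  00010(✓)  00100(✓)  00101(✓)  01001(✓)  01010(✓)  01101(✓)  10001(✓)  10010(✓)  10100(✓)  10101(✓)  10111(✓)  11000(✓)  11001(✓)  11010(✓)  11100(✓)  11101(✓)  11110(✓)  11111(✓)
size-2^1 implicants → -0001(✓)  -0010(✓)  -0100(✓)  -0101(✓)  -1001(✓)  -1010(✓)  -1101(✓)  0-001(✓)  0-010(✓)  0-101(✓)  00-00(✓)  00-01(✓)  000-0  0000-(✓)  0010-(✓)  01-01(✓)  1-001(✓)  1-010(✓)  1-100(✓)  1-101(✓)  1-111(✓)  10-01(✓)  101-1(✓)  1010-(✓)  11-00(✓)  11-01(✓)  11-10(✓)  110-0(✓)  1100-(✓)  111-0(✓)  111-1(✓)  1110-(✓)  1111-(✓)
size-2^2 implicants → --001(✓)  --010  --101(✓)  -0-01(✓)  -010-  -1-01(✓)  0--01(✓)  00-0-  1--01(✓)  1-1-1  1-10-  11--0  11-0-  111--
size-2^3 implicants → ---01
Unchecked terms (primes): ---01, --010, -010-, 00-0-, 000-0, 1-1-1, 1-10-, 11--0, 11-0-, 111--
Minterm coverage:
  m0 ⊆ 00-0-,000-0
  m1 ⊆ ---01,00-0-
  m2 ⊆ --010,000-0
  m4 ⊆ -010-,00-0-
  m5 ⊆ ---01,-010-,00-0-
  m9 ⊆ ---01 [E]
  m10 ⊆ --010 [E]
  m13 ⊆ ---01 [E]
  m17 ⊆ ---01 [E]
  m18 ⊆ --010 [E]
  m20 ⊆ -010-,1-10-
  m21 ⊆ ---01,-010-,1-1-1,1-10-
  m25 ⊆ ---01,11-0-
  m26 ⊆ --010,11--0
  m28 ⊆ 1-10-,11--0,11-0-,111--
  m29 ⊆ ---01,1-1-1,1-10-,11-0-,111--
  m30 ⊆ 11--0,111--
  m31 ⊆ 1-1-1,111--
E = {---01, --010}
Petrick residual → -010-, 00-0-, 111--
Cover = d'e + c'de' + b'cd' + a'b'd' + abc  |cover|=5

5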